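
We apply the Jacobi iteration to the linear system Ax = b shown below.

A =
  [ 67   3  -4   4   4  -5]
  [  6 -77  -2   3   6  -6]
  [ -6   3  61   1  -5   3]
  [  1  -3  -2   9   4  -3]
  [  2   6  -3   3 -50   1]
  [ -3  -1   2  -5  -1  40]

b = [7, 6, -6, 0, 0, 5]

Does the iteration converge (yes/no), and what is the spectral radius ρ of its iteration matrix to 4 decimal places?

Write A = D+L+U with D = diag(67, -77, 61, 9, -50, 40).
T_J = -D⁻¹(L+U): T[1,0] = -(6)/(-77) = +0.0779; T[1,1] = 0.
  T[0,:] = [+0.0000  -0.0448  +0.0597  -0.0597  -0.0597  +0.0746]
  T[1,:] = [+0.0779  +0.0000  -0.0260  +0.0390  +0.0779  -0.0779]
  T[2,:] = [+0.0984  -0.0492  +0.0000  -0.0164  +0.0820  -0.0492]
  T[3,:] = [-0.1111  +0.3333  +0.2222  +0.0000  -0.4444  +0.3333]
  T[4,:] = [+0.0400  +0.1200  -0.0600  +0.0600  +0.0000  +0.0200]
  T[5,:] = [+0.0750  +0.0250  -0.0500  +0.1250  +0.0250  +0.0000]
moduli |λ_i(T)| = 0.2910, 0.1295, 0.1295, 0.0909, 0.0239, 0.0239.
spectral radius ρ = 0.2910; 0.2910 < 1 ⇒ converges.

yes, ρ = 0.2910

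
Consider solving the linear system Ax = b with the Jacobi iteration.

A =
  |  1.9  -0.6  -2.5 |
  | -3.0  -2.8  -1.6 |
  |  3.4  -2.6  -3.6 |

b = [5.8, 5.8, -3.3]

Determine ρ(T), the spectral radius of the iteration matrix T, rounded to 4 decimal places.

A = D + L + U where D = diag(1.9, -2.8, -3.6).
Jacobi T = -D⁻¹(L+U): T[1,0] = -(-3)/(-2.8) = -1.0714; T[1,1] = 0.
  T[0,:] = [+0.0000, +0.3158, +1.3158]
  T[1,:] = [-1.0714, +0.0000, -0.5714]
  T[2,:] = [+0.9444, -0.7222, +0.0000]
|λ(T)| sorted: 1.3884, 0.7814, 0.7814.
ρ = 1.3884; 1.3884 > 1 ⇒ diverges.

1.3884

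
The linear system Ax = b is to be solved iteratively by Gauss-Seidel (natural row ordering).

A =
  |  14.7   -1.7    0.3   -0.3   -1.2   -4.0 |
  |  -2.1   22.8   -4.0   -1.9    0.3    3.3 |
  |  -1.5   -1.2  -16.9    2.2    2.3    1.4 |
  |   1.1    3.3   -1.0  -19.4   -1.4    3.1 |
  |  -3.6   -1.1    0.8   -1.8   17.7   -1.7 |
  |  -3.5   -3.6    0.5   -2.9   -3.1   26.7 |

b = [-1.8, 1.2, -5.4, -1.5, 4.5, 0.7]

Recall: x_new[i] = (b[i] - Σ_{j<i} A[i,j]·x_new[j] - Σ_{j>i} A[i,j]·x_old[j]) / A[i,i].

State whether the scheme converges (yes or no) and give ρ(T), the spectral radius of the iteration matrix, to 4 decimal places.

yes, ρ = 0.1555

Split A = D + L + U, D = diag(14.7, 22.8, -16.9, -19.4, 17.7, 26.7).
Gauss-Seidel: T = -(D+L)⁻¹U, row 0 first, T[0,1] = -(-1.7)/(14.7) = +0.1156; later rows by forward substitution.
  T[0,:] = [+0.0000  +0.1156  -0.0204  +0.0204  +0.0816  +0.2721]
  T[1,:] = [+0.0000  +0.0107  +0.1736  +0.0852  -0.0056  -0.1197]
  T[2,:] = [+0.0000  -0.0110  -0.0105  +0.1223  +0.1292  +0.0672]
  T[3,:] = [+0.0000  +0.0089  +0.0289  +0.0093  -0.0752  +0.1514]
  T[4,:] = [+0.0000  +0.0256  +0.0101  +0.0049  +0.0028  +0.1563]
  T[5,:] = [+0.0000  +0.0207  +0.0252  +0.0135  -0.0003  +0.0529]
moduli |λ_i(T)| = 0.1555, 0.1042, 0.1042, 0.0432, 0.0329, 0.0000.
spectral radius ρ = 0.1555; 0.1555 < 1: convergent.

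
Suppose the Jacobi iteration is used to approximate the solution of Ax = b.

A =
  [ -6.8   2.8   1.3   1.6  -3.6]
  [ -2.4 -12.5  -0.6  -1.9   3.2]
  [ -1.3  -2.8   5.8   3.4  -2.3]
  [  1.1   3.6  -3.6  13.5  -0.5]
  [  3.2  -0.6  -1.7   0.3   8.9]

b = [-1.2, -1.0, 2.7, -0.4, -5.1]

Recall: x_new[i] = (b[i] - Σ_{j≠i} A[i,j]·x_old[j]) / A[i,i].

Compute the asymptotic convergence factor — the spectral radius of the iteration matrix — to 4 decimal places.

Split A = D + L + U, D = diag(-6.8, -12.5, 5.8, 13.5, 8.9).
Jacobi T = -D⁻¹(L+U): T[1,2] = -(-0.6)/(-12.5) = -0.0480; T[1,1] = 0.
  T[0,:] = [+0.0000 +0.4118 +0.1912 +0.2353 -0.5294]
  T[1,:] = [-0.1920 +0.0000 -0.0480 -0.1520 +0.2560]
  T[2,:] = [+0.2241 +0.4828 +0.0000 -0.5862 +0.3966]
  T[3,:] = [-0.0815 -0.2667 +0.2667 +0.0000 +0.0370]
  T[4,:] = [-0.3596 +0.0674 +0.1910 -0.0337 +0.0000]
|roots of det(T-λI)|: 0.5363, 0.3322, 0.3322, 0.1524, 0.1524.
ρ = 0.5363; 0.5363 < 1: convergent.

0.5363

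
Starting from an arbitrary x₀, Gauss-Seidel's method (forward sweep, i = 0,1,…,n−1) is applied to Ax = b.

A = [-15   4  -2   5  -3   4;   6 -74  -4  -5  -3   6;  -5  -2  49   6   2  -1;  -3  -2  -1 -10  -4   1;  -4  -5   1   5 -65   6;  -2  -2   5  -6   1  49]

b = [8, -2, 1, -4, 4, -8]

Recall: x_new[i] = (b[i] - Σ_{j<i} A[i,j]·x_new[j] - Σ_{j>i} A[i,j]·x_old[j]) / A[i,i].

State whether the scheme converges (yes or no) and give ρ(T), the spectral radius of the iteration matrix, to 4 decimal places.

yes, ρ = 0.1562

Diagonal D = diag(-15, -74, 49, -10, -65, 49); L, U strict lower/upper.
T_GS = -(D+L)⁻¹U: row 0 first, T[0,4] = -(-3)/(-15) = -0.2000; later rows by forward substitution.
  T[0,:] = [+0.0000, +0.2667, -0.1333, +0.3333, -0.2000, +0.2667]
  T[1,:] = [+0.0000, +0.0216, -0.0649, -0.0405, -0.0568, +0.1027]
  T[2,:] = [+0.0000, +0.0281, -0.0163, -0.0901, -0.0635, +0.0518]
  T[3,:] = [+0.0000, -0.0871, +0.0546, -0.0829, -0.3223, -0.0057]
  T[4,:] = [+0.0000, -0.0243, +0.0171, -0.0252, -0.0091, +0.0684]
  T[5,:] = [+0.0000, -0.0013, -0.0001, +0.0115, -0.0433, +0.0077]
|λ(T)| sorted: 0.1562, 0.0745, 0.0745, 0.0554, 0.0554, 0.0000.
ρ = 0.1562; 0.1562 < 1 ⇒ converges.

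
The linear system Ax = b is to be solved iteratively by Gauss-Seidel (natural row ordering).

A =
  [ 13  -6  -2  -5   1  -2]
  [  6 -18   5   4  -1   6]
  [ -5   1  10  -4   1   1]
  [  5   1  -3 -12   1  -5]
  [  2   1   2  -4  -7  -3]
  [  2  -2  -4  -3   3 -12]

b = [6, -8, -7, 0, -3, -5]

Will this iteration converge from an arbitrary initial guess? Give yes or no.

yes

Let D = diag(13, -18, 10, -12, -7, -12); L, U the strict triangles.
T_GS = -(D+L)⁻¹U: row 0 first, T[0,5] = -(-2)/(13) = +0.1538; later rows by forward substitution.
  T[0,:] = [+0.0000 +0.4615 +0.1538 +0.3846 -0.0769 +0.1538]
  T[1,:] = [+0.0000 +0.1538 +0.3291 +0.3504 -0.0812 +0.3846]
  T[2,:] = [+0.0000 +0.2154 +0.0440 +0.5573 -0.1303 -0.0615]
  T[3,:] = [+0.0000 +0.1513 +0.0805 +0.0501 +0.0771 -0.3051]
  T[4,:] = [+0.0000 +0.1289 +0.0575 +0.2905 -0.1149 -0.1729]
  T[5,:] = [+0.0000 -0.0261 -0.0496 -0.1200 -0.0038 +0.0151]
eigenvalue magnitudes: 0.5754, 0.2371, 0.2371, 0.1140, 0.0828, 0.0000.
ρ = 0.5754; 0.5754 < 1: convergent.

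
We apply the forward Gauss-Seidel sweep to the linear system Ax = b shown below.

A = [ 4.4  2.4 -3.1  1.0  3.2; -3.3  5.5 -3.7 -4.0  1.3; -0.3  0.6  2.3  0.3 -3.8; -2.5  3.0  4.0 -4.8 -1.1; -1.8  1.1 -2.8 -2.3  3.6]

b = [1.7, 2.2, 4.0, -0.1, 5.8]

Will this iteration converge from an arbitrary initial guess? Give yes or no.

no

A = D + L + U where D = diag(4.4, 5.5, 2.3, -4.8, 3.6).
T_GS = -(D+L)⁻¹U: row 0 first, T[0,4] = -(3.2)/(4.4) = -0.7273; later rows by forward substitution.
  T[0,:] = [+0.0000 -0.5455 +0.7045 -0.2273 -0.7273]
  T[1,:] = [+0.0000 -0.3273 +1.0955 +0.5909 -0.6727]
  T[2,:] = [+0.0000 +0.0142 -0.1939 -0.3142 +1.7328]
  T[3,:] = [+0.0000 +0.0914 +0.1561 +0.2258 +1.1732]
  T[4,:] = [+0.0000 -0.1033 -0.0335 -0.3943 +1.9392]
|roots of det(T-λI)|: 1.3928, 0.8780, 0.6197, 0.0072, 0.0000.
spectral radius ρ = 1.3928; 1.3928 > 1 ⇒ diverges.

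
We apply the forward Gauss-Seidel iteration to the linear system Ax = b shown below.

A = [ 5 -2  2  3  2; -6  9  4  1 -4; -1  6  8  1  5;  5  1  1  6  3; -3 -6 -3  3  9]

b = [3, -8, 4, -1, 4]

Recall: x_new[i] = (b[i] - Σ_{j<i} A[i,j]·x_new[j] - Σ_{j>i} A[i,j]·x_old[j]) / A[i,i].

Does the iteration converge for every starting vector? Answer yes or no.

Split A = D + L + U, D = diag(5, 9, 8, 6, 9).
GS T = -(D+L)⁻¹U: row 0 first, T[0,3] = -(3)/(5) = -0.6000; later rows by forward substitution.
  T[0,:] = [+0.0000  +0.4000  -0.4000  -0.6000  -0.4000]
  T[1,:] = [+0.0000  +0.2667  -0.7111  -0.5111  +0.1778]
  T[2,:] = [+0.0000  -0.1500  +0.4833  +0.1833  -0.8083]
  T[3,:] = [+0.0000  -0.3528  +0.3713  +0.5546  -0.0616]
  T[4,:] = [+0.0000  +0.3787  -0.5701  -0.6645  -0.2637]
|eigenvalues of T|: 1.4980, 0.5219, 0.1084, 0.0437, 0.0000.
ρ(T) = max|λ| = 1.4980; 1.4980 > 1 ⇒ diverges.

no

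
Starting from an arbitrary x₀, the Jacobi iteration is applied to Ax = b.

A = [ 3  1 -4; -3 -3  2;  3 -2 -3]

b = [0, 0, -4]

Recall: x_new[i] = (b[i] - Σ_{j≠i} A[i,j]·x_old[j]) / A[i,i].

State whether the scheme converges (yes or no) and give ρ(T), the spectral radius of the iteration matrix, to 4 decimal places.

no, ρ = 1.3150

Diagonal D = diag(3, -3, -3); L, U strict lower/upper.
T_J = -D⁻¹(L+U): T[0,1] = -(1)/(3) = -0.3333; T[0,0] = 0.
  T[0,:] = [+0.0000 -0.3333 +1.3333]
  T[1,:] = [-1.0000 +0.0000 +0.6667]
  T[2,:] = [+1.0000 -0.6667 +0.0000]
|λ(T)| sorted: 1.3150, 0.7120, 0.7120.
spectral radius ρ = 1.3150; 1.3150 > 1, so it fails to converge.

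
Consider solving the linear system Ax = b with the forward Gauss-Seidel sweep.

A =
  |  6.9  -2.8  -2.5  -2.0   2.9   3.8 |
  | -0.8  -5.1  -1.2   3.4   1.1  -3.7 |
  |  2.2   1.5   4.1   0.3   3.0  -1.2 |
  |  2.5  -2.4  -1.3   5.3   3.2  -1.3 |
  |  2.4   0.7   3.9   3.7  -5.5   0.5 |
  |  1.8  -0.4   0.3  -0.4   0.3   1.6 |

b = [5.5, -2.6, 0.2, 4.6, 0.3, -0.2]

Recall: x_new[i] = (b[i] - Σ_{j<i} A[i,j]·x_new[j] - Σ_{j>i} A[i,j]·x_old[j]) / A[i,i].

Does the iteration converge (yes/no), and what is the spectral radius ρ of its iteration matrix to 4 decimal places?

Split A = D + L + U, D = diag(6.9, -5.1, 4.1, 5.3, -5.5, 1.6).
T_GS = -(D+L)⁻¹U: row 0 first, T[0,5] = -(3.8)/(6.9) = -0.5507; later rows by forward substitution.
  T[0,:] = [+0.0000  +0.4058  +0.3623  +0.2899  -0.4203  -0.5507]
  T[1,:] = [+0.0000  -0.0637  -0.2921  +0.6212  +0.2816  -0.6391]
  T[2,:] = [+0.0000  -0.1945  -0.0875  -0.4560  -0.6092  +0.8220]
  T[3,:] = [+0.0000  -0.2679  -0.3247  +0.0327  -0.4274  +0.4173]
  T[4,:] = [+0.0000  -0.1492  -0.1596  -0.0958  -0.8671  +0.6328]
  T[5,:] = [+0.0000  -0.4750  -0.5155  -0.0592  +0.7132  +0.2913]
|eigenvalues of T|: 1.1846, 0.5347, 0.1788, 0.0937, 0.0407, 0.0000.
ρ = 1.1846; 1.1846 > 1: divergent.

no, ρ = 1.1846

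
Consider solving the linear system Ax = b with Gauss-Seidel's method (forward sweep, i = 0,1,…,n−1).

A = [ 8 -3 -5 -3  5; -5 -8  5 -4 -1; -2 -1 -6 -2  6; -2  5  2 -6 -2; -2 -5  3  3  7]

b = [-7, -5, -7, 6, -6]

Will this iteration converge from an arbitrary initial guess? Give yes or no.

no

Diagonal D = diag(8, -8, -6, -6, 7); L, U strict lower/upper.
Gauss-Seidel: T = -(D+L)⁻¹U, row 0 first, T[0,3] = -(-3)/(8) = +0.3750; later rows by forward substitution.
  T[0,:] = [+0.0000 +0.3750 +0.6250 +0.3750 -0.6250]
  T[1,:] = [+0.0000 -0.2344 +0.2344 -0.7344 +0.2656]
  T[2,:] = [+0.0000 -0.0859 -0.2474 -0.3359 +1.1641]
  T[3,:] = [+0.0000 -0.3490 -0.0955 -0.8490 +0.4844]
  T[4,:] = [+0.0000 +0.1261 +0.4929 +0.0904 -0.6953]
moduli |λ_i(T)| = 1.5265, 0.8381, 0.3550, 0.0164, 0.0000.
ρ = 1.5265; 1.5265 > 1, so it fails to converge.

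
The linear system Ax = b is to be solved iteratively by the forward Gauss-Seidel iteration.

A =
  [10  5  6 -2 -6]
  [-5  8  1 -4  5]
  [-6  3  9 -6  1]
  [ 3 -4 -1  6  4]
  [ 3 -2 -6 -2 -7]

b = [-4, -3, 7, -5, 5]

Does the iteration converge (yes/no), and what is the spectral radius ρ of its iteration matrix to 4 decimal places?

no, ρ = 1.2094

Split A = D + L + U, D = diag(10, 8, 9, 6, -7).
T_GS = -(D+L)⁻¹U: row 0 first, T[0,1] = -(5)/(10) = -0.5000; later rows by forward substitution.
  T[0,:] = [+0.0000  -0.5000  -0.6000  +0.2000  +0.6000]
  T[1,:] = [+0.0000  -0.3125  -0.5000  +0.6250  -0.2500]
  T[2,:] = [+0.0000  -0.2292  -0.2333  +0.5917  +0.3722]
  T[3,:] = [+0.0000  +0.0035  -0.0722  +0.4153  -1.0713]
  T[4,:] = [+0.0000  +0.0704  +0.1063  -0.7187  +0.3156]
moduli |λ_i(T)| = 1.2094, 0.7801, 0.2881, 0.0438, 0.0000.
ρ(T) = max|λ| = 1.2094; 1.2094 > 1 ⇒ diverges.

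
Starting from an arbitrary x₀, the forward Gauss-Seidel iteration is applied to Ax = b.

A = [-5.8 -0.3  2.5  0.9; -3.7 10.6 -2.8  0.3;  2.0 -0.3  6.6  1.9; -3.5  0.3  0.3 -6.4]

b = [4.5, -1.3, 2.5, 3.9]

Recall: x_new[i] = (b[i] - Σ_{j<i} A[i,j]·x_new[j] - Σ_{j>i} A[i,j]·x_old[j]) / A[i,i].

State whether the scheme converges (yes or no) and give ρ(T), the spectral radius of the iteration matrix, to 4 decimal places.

Write A = D+L+U with D = diag(-5.8, 10.6, 6.6, -6.4).
GS T = -(D+L)⁻¹U: row 0 first, T[0,3] = -(0.9)/(-5.8) = +0.1552; later rows by forward substitution.
  T[0,:] = [+0.0000  -0.0517  +0.4310  +0.1552]
  T[1,:] = [+0.0000  -0.0181  +0.4146  +0.0259]
  T[2,:] = [+0.0000  +0.0149  -0.1118  -0.3337]
  T[3,:] = [+0.0000  +0.0281  -0.2215  -0.0993]
eigenvalue magnitudes: 0.4050, 0.1371, 0.0387, 0.0000.
ρ(T) = max|λ| = 0.4050; 0.4050 < 1 ⇒ converges.

yes, ρ = 0.4050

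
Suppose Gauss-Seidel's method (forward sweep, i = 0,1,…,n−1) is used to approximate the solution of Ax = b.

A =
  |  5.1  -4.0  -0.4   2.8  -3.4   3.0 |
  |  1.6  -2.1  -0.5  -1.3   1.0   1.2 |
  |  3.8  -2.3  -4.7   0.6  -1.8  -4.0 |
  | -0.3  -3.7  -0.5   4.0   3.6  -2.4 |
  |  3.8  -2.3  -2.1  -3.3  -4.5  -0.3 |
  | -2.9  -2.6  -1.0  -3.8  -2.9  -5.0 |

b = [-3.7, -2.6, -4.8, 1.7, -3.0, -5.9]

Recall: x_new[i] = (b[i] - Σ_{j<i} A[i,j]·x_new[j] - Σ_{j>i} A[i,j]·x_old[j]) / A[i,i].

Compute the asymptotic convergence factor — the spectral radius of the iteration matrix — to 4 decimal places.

1.2600

Let D = diag(5.1, -2.1, -4.7, 4, -4.5, -5); L, U the strict triangles.
GS T = -(D+L)⁻¹U: row 0 first, T[0,4] = -(-3.4)/(5.1) = +0.6667; later rows by forward substitution.
  T[0,:] = [+0.0000  +0.7843  +0.0784  -0.5490  +0.6667  -0.5882]
  T[1,:] = [+0.0000  +0.5976  -0.1783  -1.0373  +0.9841  +0.1232]
  T[2,:] = [+0.0000  +0.3417  +0.1507  +0.1914  -0.3256  -1.3870]
  T[3,:] = [+0.0000  +0.6543  -0.1402  -0.9768  +0.0196  +0.4965]
  T[4,:] = [+0.0000  -0.2824  +0.1899  +0.6936  +0.1975  -0.3433]
  T[5,:] = [+0.0000  -1.1675  +0.0135  +1.1597  -0.9628  +0.3762]
|roots of det(T-λI)|: 1.2600, 0.8010, 0.8010, 0.2347, 0.0044, 0.0000.
ρ(T) = max|λ| = 1.2600; 1.2600 > 1, so it fails to converge.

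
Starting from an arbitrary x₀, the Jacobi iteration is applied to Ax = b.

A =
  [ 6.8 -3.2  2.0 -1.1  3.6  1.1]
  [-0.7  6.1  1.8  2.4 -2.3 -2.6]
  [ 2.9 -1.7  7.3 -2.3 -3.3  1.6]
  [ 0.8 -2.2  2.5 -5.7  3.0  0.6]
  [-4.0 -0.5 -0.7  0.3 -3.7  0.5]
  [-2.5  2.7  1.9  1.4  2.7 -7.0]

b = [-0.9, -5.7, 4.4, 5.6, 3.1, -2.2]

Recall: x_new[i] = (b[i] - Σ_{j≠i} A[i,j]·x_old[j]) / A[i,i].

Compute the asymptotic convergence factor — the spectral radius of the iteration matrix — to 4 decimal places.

1.1728

Let D = diag(6.8, 6.1, 7.3, -5.7, -3.7, -7); L, U the strict triangles.
Jacobi T = -D⁻¹(L+U): T[0,4] = -(3.6)/(6.8) = -0.5294; T[0,0] = 0.
  T[0,:] = [+0.0000  +0.4706  -0.2941  +0.1618  -0.5294  -0.1618]
  T[1,:] = [+0.1148  +0.0000  -0.2951  -0.3934  +0.3770  +0.4262]
  T[2,:] = [-0.3973  +0.2329  +0.0000  +0.3151  +0.4521  -0.2192]
  T[3,:] = [+0.1404  -0.3860  +0.4386  +0.0000  +0.5263  +0.1053]
  T[4,:] = [-1.0811  -0.1351  -0.1892  +0.0811  +0.0000  +0.1351]
  T[5,:] = [-0.3571  +0.3857  +0.2714  +0.2000  +0.3857  +0.0000]
eigenvalue magnitudes: 1.1728, 0.9259, 0.5159, 0.4484, 0.4484, 0.1162.
ρ(T) = max|λ| = 1.1728; 1.1728 > 1, so it fails to converge.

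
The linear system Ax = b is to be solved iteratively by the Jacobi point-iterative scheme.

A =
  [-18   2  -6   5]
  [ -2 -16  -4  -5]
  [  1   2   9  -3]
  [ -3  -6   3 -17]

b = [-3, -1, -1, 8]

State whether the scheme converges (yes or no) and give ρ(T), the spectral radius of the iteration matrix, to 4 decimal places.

Let D = diag(-18, -16, 9, -17); L, U the strict triangles.
Jacobi: T = -D⁻¹(L+U), T[1,2] = -(-4)/(-16) = -0.2500; T[1,1] = 0.
  T[0,:] = [+0.0000 +0.1111 -0.3333 +0.2778]
  T[1,:] = [-0.1250 +0.0000 -0.2500 -0.3125]
  T[2,:] = [-0.1111 -0.2222 +0.0000 +0.3333]
  T[3,:] = [-0.1765 -0.3529 +0.1765 +0.0000]
|roots of det(T-λI)|: 0.5640, 0.3503, 0.3503, 0.0059.
ρ(T) = max|λ| = 0.5640; 0.5640 < 1: convergent.

yes, ρ = 0.5640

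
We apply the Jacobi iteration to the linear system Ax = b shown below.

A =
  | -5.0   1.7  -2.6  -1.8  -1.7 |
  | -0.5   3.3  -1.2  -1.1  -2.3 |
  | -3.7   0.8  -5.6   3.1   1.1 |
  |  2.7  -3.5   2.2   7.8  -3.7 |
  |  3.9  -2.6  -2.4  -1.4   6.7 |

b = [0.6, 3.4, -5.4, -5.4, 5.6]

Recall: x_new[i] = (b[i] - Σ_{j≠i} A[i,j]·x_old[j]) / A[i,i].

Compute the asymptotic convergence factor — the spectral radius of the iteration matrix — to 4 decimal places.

Split A = D + L + U, D = diag(-5, 3.3, -5.6, 7.8, 6.7).
Jacobi: T = -D⁻¹(L+U), T[4,0] = -(3.9)/(6.7) = -0.5821; T[4,4] = 0.
  T[0,:] = [+0.0000  +0.3400  -0.5200  -0.3600  -0.3400]
  T[1,:] = [+0.1515  +0.0000  +0.3636  +0.3333  +0.6970]
  T[2,:] = [-0.6607  +0.1429  +0.0000  +0.5536  +0.1964]
  T[3,:] = [-0.3462  +0.4487  -0.2821  +0.0000  +0.4744]
  T[4,:] = [-0.5821  +0.3881  +0.3582  +0.2090  +0.0000]
|roots of det(T-λI)|: 1.2162, 0.9801, 0.4021, 0.4021, 0.2437.
ρ = 1.2162; 1.2162 > 1: divergent.

1.2162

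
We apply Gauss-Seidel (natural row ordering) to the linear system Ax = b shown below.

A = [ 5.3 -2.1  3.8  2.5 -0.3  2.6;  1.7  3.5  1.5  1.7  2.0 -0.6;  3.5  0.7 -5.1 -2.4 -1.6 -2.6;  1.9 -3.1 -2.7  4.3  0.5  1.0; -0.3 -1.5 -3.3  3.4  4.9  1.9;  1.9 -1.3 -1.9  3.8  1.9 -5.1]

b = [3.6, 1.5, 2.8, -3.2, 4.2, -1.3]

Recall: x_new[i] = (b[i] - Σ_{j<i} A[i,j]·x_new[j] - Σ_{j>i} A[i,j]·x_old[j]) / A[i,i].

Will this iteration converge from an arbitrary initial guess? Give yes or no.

Split A = D + L + U, D = diag(5.3, 3.5, -5.1, 4.3, 4.9, -5.1).
T_GS = -(D+L)⁻¹U: row 0 first, T[0,5] = -(2.6)/(5.3) = -0.4906; later rows by forward substitution.
  T[0,:] = [+0.0000  +0.3962  -0.7170  -0.4717  +0.0566  -0.4906]
  T[1,:] = [+0.0000  -0.1925  -0.0803  -0.2566  -0.5989  +0.4097]
  T[2,:] = [+0.0000  +0.2455  -0.5031  -0.8295  -0.3571  -0.7902]
  T[3,:] = [+0.0000  -0.1597  -0.0570  -0.4974  -0.7973  -0.2166]
  T[4,:] = [+0.0000  +0.2415  -0.3677  -0.3209  +0.1329  -0.6743]
  T[5,:] = [+0.0000  +0.0762  -0.2387  -0.2915  -0.2378  -0.4054]
|eigenvalues of T|: 1.4931, 0.2014, 0.1849, 0.1849, 0.1306, 0.0000.
ρ = 1.4931; 1.4931 > 1, so it fails to converge.

no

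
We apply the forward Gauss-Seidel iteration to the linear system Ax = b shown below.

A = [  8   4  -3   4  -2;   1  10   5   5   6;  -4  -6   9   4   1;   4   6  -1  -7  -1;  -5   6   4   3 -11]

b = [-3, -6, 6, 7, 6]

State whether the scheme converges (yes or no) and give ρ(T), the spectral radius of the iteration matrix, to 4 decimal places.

Write A = D+L+U with D = diag(8, 10, 9, -7, -11).
GS T = -(D+L)⁻¹U: row 0 first, T[0,3] = -(4)/(8) = -0.5000; later rows by forward substitution.
  T[0,:] = [+0.0000, -0.5000, +0.3750, -0.5000, +0.2500]
  T[1,:] = [+0.0000, +0.0500, -0.5375, -0.4500, -0.6250]
  T[2,:] = [+0.0000, -0.1889, -0.1917, -0.9667, -0.4167]
  T[3,:] = [+0.0000, -0.2159, -0.2190, -0.5333, -0.4762]
  T[4,:] = [+0.0000, +0.1270, -0.5931, -0.5152, -0.7359]
eigenvalue magnitudes: 1.6155, 0.2891, 0.2891, 0.0534, 0.0000.
spectral radius ρ = 1.6155; 1.6155 > 1, so it fails to converge.

no, ρ = 1.6155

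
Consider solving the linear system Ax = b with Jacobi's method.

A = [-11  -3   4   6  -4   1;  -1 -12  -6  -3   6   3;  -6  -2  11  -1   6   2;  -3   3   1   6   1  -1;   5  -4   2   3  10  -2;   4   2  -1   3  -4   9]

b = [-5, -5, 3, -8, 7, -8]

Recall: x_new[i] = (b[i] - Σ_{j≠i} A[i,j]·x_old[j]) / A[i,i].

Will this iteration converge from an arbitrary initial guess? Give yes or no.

Let D = diag(-11, -12, 11, 6, 10, 9); L, U the strict triangles.
Jacobi T = -D⁻¹(L+U): T[4,1] = -(-4)/(10) = +0.4000; T[4,4] = 0.
  T[0,:] = [+0.0000, -0.2727, +0.3636, +0.5455, -0.3636, +0.0909]
  T[1,:] = [-0.0833, +0.0000, -0.5000, -0.2500, +0.5000, +0.2500]
  T[2,:] = [+0.5455, +0.1818, +0.0000, +0.0909, -0.5455, -0.1818]
  T[3,:] = [+0.5000, -0.5000, -0.1667, +0.0000, -0.1667, +0.1667]
  T[4,:] = [-0.5000, +0.4000, -0.2000, -0.3000, +0.0000, +0.2000]
  T[5,:] = [-0.4444, -0.2222, +0.1111, -0.3333, +0.4444, +0.0000]
moduli |λ_i(T)| = 1.3246, 0.6470, 0.5422, 0.5210, 0.5210, 0.0030.
ρ(T) = max|λ| = 1.3246; 1.3246 > 1 ⇒ diverges.

no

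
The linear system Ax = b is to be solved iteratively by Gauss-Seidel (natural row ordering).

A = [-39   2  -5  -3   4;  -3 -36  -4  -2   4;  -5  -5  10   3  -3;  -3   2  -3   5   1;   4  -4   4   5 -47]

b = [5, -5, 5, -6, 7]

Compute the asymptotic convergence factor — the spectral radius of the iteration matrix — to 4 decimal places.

0.3361

Write A = D+L+U with D = diag(-39, -36, 10, 5, -47).
Gauss-Seidel: T = -(D+L)⁻¹U, row 0 first, T[0,1] = -(2)/(-39) = +0.0513; later rows by forward substitution.
  T[0,:] = [+0.0000  +0.0513  -0.1282  -0.0769  +0.1026]
  T[1,:] = [+0.0000  -0.0043  -0.1004  -0.0491  +0.1026]
  T[2,:] = [+0.0000  +0.0235  -0.1143  -0.3630  +0.4026]
  T[3,:] = [+0.0000  +0.0466  -0.1053  -0.2443  +0.0621]
  T[4,:] = [+0.0000  +0.0117  -0.0233  -0.0593  +0.0409]
|λ(T)| sorted: 0.3361, 0.0559, 0.0393, 0.0393, 0.0000.
ρ(T) = max|λ| = 0.3361; 0.3361 < 1 ⇒ converges.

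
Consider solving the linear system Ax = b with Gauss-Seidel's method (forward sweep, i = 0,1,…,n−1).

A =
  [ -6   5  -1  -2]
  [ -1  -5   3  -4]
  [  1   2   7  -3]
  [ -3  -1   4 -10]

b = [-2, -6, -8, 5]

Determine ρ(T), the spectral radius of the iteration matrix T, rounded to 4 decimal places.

0.5216

Diagonal D = diag(-6, -5, 7, -10); L, U strict lower/upper.
T_GS = -(D+L)⁻¹U: row 0 first, T[0,3] = -(-2)/(-6) = -0.3333; later rows by forward substitution.
  T[0,:] = [+0.0000  +0.8333  -0.1667  -0.3333]
  T[1,:] = [+0.0000  -0.1667  +0.6333  -0.7333]
  T[2,:] = [+0.0000  -0.0714  -0.1571  +0.6857]
  T[3,:] = [+0.0000  -0.2619  -0.0762  +0.4476]
|λ(T)| sorted: 0.5216, 0.3511, 0.3511, 0.0000.
ρ = 0.5216; 0.5216 < 1, so it converges for any x₀.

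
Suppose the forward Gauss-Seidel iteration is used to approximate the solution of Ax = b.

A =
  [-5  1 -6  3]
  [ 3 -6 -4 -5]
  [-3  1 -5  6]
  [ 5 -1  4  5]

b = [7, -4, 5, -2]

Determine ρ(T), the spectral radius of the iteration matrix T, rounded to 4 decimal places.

1.5090

Diagonal D = diag(-5, -6, -5, 5); L, U strict lower/upper.
GS T = -(D+L)⁻¹U: row 0 first, T[0,3] = -(3)/(-5) = +0.6000; later rows by forward substitution.
  T[0,:] = [+0.0000  +0.2000  -1.2000  +0.6000]
  T[1,:] = [+0.0000  +0.1000  -1.2667  -0.5333]
  T[2,:] = [+0.0000  -0.1000  +0.4667  +0.7333]
  T[3,:] = [+0.0000  -0.1000  +0.5733  -1.2933]
|roots of det(T-λI)|: 1.5090, 0.9002, 0.1178, 0.0000.
ρ(T) = max|λ| = 1.5090; 1.5090 > 1, so it fails to converge.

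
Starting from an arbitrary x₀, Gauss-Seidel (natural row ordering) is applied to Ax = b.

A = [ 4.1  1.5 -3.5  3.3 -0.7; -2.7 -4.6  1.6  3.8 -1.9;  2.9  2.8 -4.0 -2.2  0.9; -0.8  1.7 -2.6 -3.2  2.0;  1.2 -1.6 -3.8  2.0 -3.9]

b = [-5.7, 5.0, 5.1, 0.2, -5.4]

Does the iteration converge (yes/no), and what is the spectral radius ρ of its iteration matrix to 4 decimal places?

no, ρ = 1.6112

Write A = D+L+U with D = diag(4.1, -4.6, -4, -3.2, -3.9).
GS T = -(D+L)⁻¹U: row 0 first, T[0,2] = -(-3.5)/(4.1) = +0.8537; later rows by forward substitution.
  T[0,:] = [+0.0000, -0.3659, +0.8537, -0.8049, +0.1707]
  T[1,:] = [+0.0000, +0.2147, -0.1532, +1.2985, -0.5133]
  T[2,:] = [+0.0000, -0.1149, +0.5116, -0.2246, -0.0105]
  T[3,:] = [+0.0000, +0.2989, -0.7105, +1.0735, +0.3182]
  T[4,:] = [+0.0000, +0.0646, -0.5374, -0.0110, +0.4365]
eigenvalue magnitudes: 1.6112, 0.4091, 0.4091, 0.0499, 0.0000.
ρ(T) = max|λ| = 1.6112; 1.6112 > 1 ⇒ diverges.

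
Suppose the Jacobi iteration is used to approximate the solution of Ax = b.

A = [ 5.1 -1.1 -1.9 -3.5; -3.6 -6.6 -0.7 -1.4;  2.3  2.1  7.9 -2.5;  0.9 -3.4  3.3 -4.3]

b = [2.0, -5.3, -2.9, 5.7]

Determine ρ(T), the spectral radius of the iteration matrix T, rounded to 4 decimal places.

A = D + L + U where D = diag(5.1, -6.6, 7.9, -4.3).
Jacobi T = -D⁻¹(L+U): T[1,2] = -(-0.7)/(-6.6) = -0.1061; T[1,1] = 0.
  T[0,:] = [+0.0000 +0.2157 +0.3725 +0.6863]
  T[1,:] = [-0.5455 +0.0000 -0.1061 -0.2121]
  T[2,:] = [-0.2911 -0.2658 +0.0000 +0.3165]
  T[3,:] = [+0.2093 -0.7907 +0.7674 +0.0000]
|λ(T)| sorted: 0.9275, 0.5886, 0.5518, 0.5518.
spectral radius ρ = 0.9275; 0.9275 < 1, so it converges for any x₀.

0.9275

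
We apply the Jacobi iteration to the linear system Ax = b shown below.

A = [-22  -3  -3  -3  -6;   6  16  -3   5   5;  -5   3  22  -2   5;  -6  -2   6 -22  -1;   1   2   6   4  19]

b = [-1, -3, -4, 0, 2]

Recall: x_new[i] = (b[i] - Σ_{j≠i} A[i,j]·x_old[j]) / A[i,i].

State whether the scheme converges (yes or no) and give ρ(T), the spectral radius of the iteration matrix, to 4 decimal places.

yes, ρ = 0.5410

Diagonal D = diag(-22, 16, 22, -22, 19); L, U strict lower/upper.
Jacobi T = -D⁻¹(L+U): T[2,3] = -(-2)/(22) = +0.0909; T[2,2] = 0.
  T[0,:] = [+0.0000, -0.1364, -0.1364, -0.1364, -0.2727]
  T[1,:] = [-0.3750, +0.0000, +0.1875, -0.3125, -0.3125]
  T[2,:] = [+0.2273, -0.1364, +0.0000, +0.0909, -0.2273]
  T[3,:] = [-0.2727, -0.0909, +0.2727, +0.0000, -0.0455]
  T[4,:] = [-0.0526, -0.1053, -0.3158, -0.2105, +0.0000]
|eigenvalues of T|: 0.5410, 0.2914, 0.2756, 0.1165, 0.1165.
ρ = 0.5410; 0.5410 < 1 ⇒ converges.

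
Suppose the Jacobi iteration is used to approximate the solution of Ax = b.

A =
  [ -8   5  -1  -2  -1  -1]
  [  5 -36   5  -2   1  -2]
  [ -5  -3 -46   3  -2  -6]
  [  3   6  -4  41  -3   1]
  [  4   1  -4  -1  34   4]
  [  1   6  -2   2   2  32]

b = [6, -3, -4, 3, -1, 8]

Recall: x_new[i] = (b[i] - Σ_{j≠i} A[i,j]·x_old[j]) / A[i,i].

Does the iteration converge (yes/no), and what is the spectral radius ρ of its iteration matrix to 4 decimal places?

Write A = D+L+U with D = diag(-8, -36, -46, 41, 34, 32).
Jacobi T = -D⁻¹(L+U): T[4,5] = -(4)/(34) = -0.1176; T[4,4] = 0.
  T[0,:] = [+0.0000 +0.6250 -0.1250 -0.2500 -0.1250 -0.1250]
  T[1,:] = [+0.1389 +0.0000 +0.1389 -0.0556 +0.0278 -0.0556]
  T[2,:] = [-0.1087 -0.0652 +0.0000 +0.0652 -0.0435 -0.1304]
  T[3,:] = [-0.0732 -0.1463 +0.0976 +0.0000 +0.0732 -0.0244]
  T[4,:] = [-0.1176 -0.0294 +0.1176 +0.0294 +0.0000 -0.1176]
  T[5,:] = [-0.0312 -0.1875 +0.0625 -0.0625 -0.0625 +0.0000]
|eigenvalues of T|: 0.3972, 0.3314, 0.1829, 0.1430, 0.1430, 0.0569.
spectral radius ρ = 0.3972; 0.3972 < 1, so it converges for any x₀.

yes, ρ = 0.3972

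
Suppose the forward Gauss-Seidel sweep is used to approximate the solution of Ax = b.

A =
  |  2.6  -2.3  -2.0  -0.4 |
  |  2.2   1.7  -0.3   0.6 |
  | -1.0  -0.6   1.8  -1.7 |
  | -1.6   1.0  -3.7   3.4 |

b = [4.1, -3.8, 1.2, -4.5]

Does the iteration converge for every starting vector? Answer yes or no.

no

Split A = D + L + U, D = diag(2.6, 1.7, 1.8, 3.4).
T_GS = -(D+L)⁻¹U: row 0 first, T[0,3] = -(-0.4)/(2.6) = +0.1538; later rows by forward substitution.
  T[0,:] = [+0.0000 +0.8846 +0.7692 +0.1538]
  T[1,:] = [+0.0000 -1.1448 -0.8190 -0.5520]
  T[2,:] = [+0.0000 +0.1099 +0.1543 +0.8459]
  T[3,:] = [+0.0000 +0.8725 +0.7708 +1.1553]
eigenvalue magnitudes: 1.2915, 1.0768, 0.0499, 0.0000.
ρ = 1.2915; 1.2915 > 1 ⇒ diverges.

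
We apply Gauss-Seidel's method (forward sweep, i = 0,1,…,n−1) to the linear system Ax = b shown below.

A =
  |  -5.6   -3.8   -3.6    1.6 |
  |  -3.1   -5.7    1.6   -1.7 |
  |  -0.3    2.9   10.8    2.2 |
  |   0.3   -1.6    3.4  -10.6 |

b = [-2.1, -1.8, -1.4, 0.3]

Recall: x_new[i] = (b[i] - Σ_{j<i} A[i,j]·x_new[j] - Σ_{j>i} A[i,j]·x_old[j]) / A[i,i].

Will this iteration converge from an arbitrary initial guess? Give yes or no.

Write A = D+L+U with D = diag(-5.6, -5.7, 10.8, -10.6).
GS T = -(D+L)⁻¹U: row 0 first, T[0,2] = -(-3.6)/(-5.6) = -0.6429; later rows by forward substitution.
  T[0,:] = [+0.0000  -0.6786  -0.6429  +0.2857]
  T[1,:] = [+0.0000  +0.3690  +0.6303  -0.4536]
  T[2,:] = [+0.0000  -0.1179  -0.1871  -0.0740]
  T[3,:] = [+0.0000  -0.1127  -0.1734  +0.0528]
eigenvalue magnitudes: 0.3739, 0.1131, 0.0260, 0.0000.
ρ = 0.3739; 0.3739 < 1: convergent.

yes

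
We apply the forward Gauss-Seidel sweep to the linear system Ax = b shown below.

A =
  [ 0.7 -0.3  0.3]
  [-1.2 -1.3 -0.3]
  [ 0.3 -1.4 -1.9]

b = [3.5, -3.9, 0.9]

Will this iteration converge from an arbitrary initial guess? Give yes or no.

Diagonal D = diag(0.7, -1.3, -1.9); L, U strict lower/upper.
GS T = -(D+L)⁻¹U: row 0 first, T[0,2] = -(0.3)/(0.7) = -0.4286; later rows by forward substitution.
  T[0,:] = [+0.0000, +0.4286, -0.4286]
  T[1,:] = [+0.0000, -0.3956, +0.1648]
  T[2,:] = [+0.0000, +0.3592, -0.1891]
eigenvalue magnitudes: 0.5567, 0.0281, 0.0000.
ρ = 0.5567; 0.5567 < 1: convergent.

yes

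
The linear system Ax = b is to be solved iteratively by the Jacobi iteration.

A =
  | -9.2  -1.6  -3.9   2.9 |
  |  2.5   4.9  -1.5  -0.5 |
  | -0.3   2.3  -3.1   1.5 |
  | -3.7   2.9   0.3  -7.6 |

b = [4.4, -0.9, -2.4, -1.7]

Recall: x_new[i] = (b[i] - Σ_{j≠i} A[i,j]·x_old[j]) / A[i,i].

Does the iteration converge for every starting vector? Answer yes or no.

Write A = D+L+U with D = diag(-9.2, 4.9, -3.1, -7.6).
Jacobi T = -D⁻¹(L+U): T[2,0] = -(-0.3)/(-3.1) = -0.0968; T[2,2] = 0.
  T[0,:] = [+0.0000, -0.1739, -0.4239, +0.3152]
  T[1,:] = [-0.5102, +0.0000, +0.3061, +0.1020]
  T[2,:] = [-0.0968, +0.7419, +0.0000, +0.4839]
  T[3,:] = [-0.4868, +0.3816, +0.0395, +0.0000]
eigenvalue magnitudes: 0.8434, 0.5222, 0.5222, 0.3977.
ρ(T) = max|λ| = 0.8434; 0.8434 < 1: convergent.

yes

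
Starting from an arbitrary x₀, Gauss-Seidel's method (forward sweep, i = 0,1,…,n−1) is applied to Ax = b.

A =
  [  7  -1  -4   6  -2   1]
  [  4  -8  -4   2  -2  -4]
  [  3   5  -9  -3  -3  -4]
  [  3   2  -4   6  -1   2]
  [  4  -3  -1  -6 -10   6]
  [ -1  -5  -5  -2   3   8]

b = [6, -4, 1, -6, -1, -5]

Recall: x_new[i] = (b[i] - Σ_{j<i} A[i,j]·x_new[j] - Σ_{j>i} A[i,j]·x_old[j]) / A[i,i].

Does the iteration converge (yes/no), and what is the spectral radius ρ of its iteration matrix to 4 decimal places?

no, ρ = 1.5184

Diagonal D = diag(7, -8, -9, 6, -10, 8); L, U strict lower/upper.
GS T = -(D+L)⁻¹U: row 0 first, T[0,4] = -(-2)/(7) = +0.2857; later rows by forward substitution.
  T[0,:] = [+0.0000 +0.1429 +0.5714 -0.8571 +0.2857 -0.1429]
  T[1,:] = [+0.0000 +0.0714 -0.2143 -0.1786 -0.1071 -0.5714]
  T[2,:] = [+0.0000 +0.0873 +0.0714 -0.7183 -0.2976 -0.8095]
  T[3,:] = [+0.0000 -0.0370 -0.1667 +0.0093 -0.1389 -0.6111]
  T[4,:] = [+0.0000 +0.0492 +0.3857 -0.2230 +0.2595 +1.1619]
  T[5,:] = [+0.0000 +0.0894 -0.2042 -0.5817 -0.3493 -1.4694]
eigenvalue magnitudes: 1.5184, 0.2899, 0.1303, 0.1303, 0.0399, 0.0000.
spectral radius ρ = 1.5184; 1.5184 > 1, so it fails to converge.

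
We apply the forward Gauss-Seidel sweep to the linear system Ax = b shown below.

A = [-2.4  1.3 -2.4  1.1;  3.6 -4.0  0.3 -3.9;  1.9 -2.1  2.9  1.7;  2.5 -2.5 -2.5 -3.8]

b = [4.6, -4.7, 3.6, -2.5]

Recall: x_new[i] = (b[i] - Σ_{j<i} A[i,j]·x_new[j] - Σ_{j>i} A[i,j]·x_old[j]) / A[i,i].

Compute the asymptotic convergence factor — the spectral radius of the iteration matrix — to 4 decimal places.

1.6506

Let D = diag(-2.4, -4, 2.9, -3.8); L, U the strict triangles.
T_GS = -(D+L)⁻¹U: row 0 first, T[0,1] = -(1.3)/(-2.4) = +0.5417; later rows by forward substitution.
  T[0,:] = [+0.0000 +0.5417 -1.0000 +0.4583]
  T[1,:] = [+0.0000 +0.4875 -0.8250 -0.5625]
  T[2,:] = [+0.0000 -0.0019 +0.0578 -1.2938]
  T[3,:] = [+0.0000 +0.0369 -0.1531 +1.5228]
|roots of det(T-λI)|: 1.6506, 0.4391, 0.0216, 0.0000.
ρ = 1.6506; 1.6506 > 1 ⇒ diverges.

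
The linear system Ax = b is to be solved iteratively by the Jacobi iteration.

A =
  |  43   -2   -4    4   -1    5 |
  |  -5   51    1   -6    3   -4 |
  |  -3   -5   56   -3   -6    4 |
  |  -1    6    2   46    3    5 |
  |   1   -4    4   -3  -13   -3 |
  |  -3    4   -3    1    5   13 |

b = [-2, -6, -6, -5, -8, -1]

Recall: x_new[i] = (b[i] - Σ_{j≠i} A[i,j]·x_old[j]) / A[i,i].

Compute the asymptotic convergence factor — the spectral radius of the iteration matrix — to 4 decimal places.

Write A = D+L+U with D = diag(43, 51, 56, 46, -13, 13).
Jacobi: T = -D⁻¹(L+U), T[5,4] = -(5)/(13) = -0.3846; T[5,5] = 0.
  T[0,:] = [+0.0000 +0.0465 +0.0930 -0.0930 +0.0233 -0.1163]
  T[1,:] = [+0.0980 +0.0000 -0.0196 +0.1176 -0.0588 +0.0784]
  T[2,:] = [+0.0536 +0.0893 +0.0000 +0.0536 +0.1071 -0.0714]
  T[3,:] = [+0.0217 -0.1304 -0.0435 +0.0000 -0.0652 -0.1087]
  T[4,:] = [+0.0769 -0.3077 +0.3077 -0.2308 +0.0000 -0.2308]
  T[5,:] = [+0.2308 -0.3077 +0.2308 -0.0769 -0.3846 +0.0000]
|roots of det(T-λI)|: 0.3249, 0.2644, 0.2644, 0.1238, 0.1238, 0.0149.
spectral radius ρ = 0.3249; 0.3249 < 1 ⇒ converges.

0.3249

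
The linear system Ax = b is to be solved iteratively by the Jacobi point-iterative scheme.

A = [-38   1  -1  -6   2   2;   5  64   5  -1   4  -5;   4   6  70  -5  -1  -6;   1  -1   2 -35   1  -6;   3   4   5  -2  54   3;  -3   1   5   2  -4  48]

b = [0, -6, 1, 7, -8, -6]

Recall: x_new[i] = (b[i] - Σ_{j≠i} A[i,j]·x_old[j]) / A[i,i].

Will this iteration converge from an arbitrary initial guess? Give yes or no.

yes

Write A = D+L+U with D = diag(-38, 64, 70, -35, 54, 48).
T_J = -D⁻¹(L+U): T[4,1] = -(4)/(54) = -0.0741; T[4,4] = 0.
  T[0,:] = [+0.0000  +0.0263  -0.0263  -0.1579  +0.0526  +0.0526]
  T[1,:] = [-0.0781  +0.0000  -0.0781  +0.0156  -0.0625  +0.0781]
  T[2,:] = [-0.0571  -0.0857  +0.0000  +0.0714  +0.0143  +0.0857]
  T[3,:] = [+0.0286  -0.0286  +0.0571  +0.0000  +0.0286  -0.1714]
  T[4,:] = [-0.0556  -0.0741  -0.0926  +0.0370  +0.0000  -0.0556]
  T[5,:] = [+0.0625  -0.0208  -0.1042  -0.0417  +0.0833  +0.0000]
|roots of det(T-λI)|: 0.1613, 0.1244, 0.1244, 0.0808, 0.0808, 0.0063.
ρ(T) = max|λ| = 0.1613; 0.1613 < 1 ⇒ converges.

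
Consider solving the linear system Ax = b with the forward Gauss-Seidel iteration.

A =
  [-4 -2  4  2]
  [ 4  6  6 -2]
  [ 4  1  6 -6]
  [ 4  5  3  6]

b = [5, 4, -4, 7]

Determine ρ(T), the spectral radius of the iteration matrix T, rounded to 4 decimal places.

Let D = diag(-4, 6, 6, 6); L, U the strict triangles.
Gauss-Seidel: T = -(D+L)⁻¹U, row 0 first, T[0,3] = -(2)/(-4) = +0.5000; later rows by forward substitution.
  T[0,:] = [+0.0000  -0.5000  +1.0000  +0.5000]
  T[1,:] = [+0.0000  +0.3333  -1.6667  +0.0000]
  T[2,:] = [+0.0000  +0.2778  -0.3889  +0.6667]
  T[3,:] = [+0.0000  -0.0833  +0.9167  -0.6667]
eigenvalue magnitudes: 1.1709, 0.5335, 0.5335, 0.0000.
spectral radius ρ = 1.1709; 1.1709 > 1, so it fails to converge.

1.1709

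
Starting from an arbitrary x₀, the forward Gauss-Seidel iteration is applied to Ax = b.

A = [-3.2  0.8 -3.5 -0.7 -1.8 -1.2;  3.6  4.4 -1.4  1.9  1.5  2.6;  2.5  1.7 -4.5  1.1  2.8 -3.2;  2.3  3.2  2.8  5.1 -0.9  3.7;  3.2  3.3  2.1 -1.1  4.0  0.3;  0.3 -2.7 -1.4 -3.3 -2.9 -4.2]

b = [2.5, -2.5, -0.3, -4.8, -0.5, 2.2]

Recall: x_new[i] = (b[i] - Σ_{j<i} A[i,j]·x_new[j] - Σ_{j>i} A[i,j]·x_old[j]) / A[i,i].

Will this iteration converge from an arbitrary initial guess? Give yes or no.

A = D + L + U where D = diag(-3.2, 4.4, -4.5, 5.1, 4, -4.2).
GS T = -(D+L)⁻¹U: row 0 first, T[0,3] = -(-0.7)/(-3.2) = -0.2187; later rows by forward substitution.
  T[0,:] = [+0.0000, +0.2500, -1.0937, -0.2187, -0.5625, -0.3750]
  T[1,:] = [+0.0000, -0.2045, +1.2131, -0.2528, +0.1193, -0.2841]
  T[2,:] = [+0.0000, +0.0616, -0.1494, +0.0274, +0.3548, -1.0268]
  T[3,:] = [+0.0000, -0.0182, -0.1859, +0.2423, +0.1605, +0.1856]
  T[4,:] = [+0.0000, -0.0686, -0.0985, +0.4358, +0.2094, +1.0495]
  T[5,:] = [+0.0000, +0.1905, -0.5941, -0.3535, -0.5059, -0.3724]
|eigenvalues of T|: 1.1300, 0.8747, 0.8747, 0.0310, 0.0007, 0.0000.
spectral radius ρ = 1.1300; 1.1300 > 1, so it fails to converge.

no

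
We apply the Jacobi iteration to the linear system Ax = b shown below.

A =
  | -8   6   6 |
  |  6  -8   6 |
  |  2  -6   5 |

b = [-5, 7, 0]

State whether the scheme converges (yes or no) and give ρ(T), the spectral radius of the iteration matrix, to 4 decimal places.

no, ρ = 1.2356

Diagonal D = diag(-8, -8, 5); L, U strict lower/upper.
Jacobi: T = -D⁻¹(L+U), T[2,1] = -(-6)/(5) = +1.2000; T[2,2] = 0.
  T[0,:] = [+0.0000  +0.7500  +0.7500]
  T[1,:] = [+0.7500  +0.0000  +0.7500]
  T[2,:] = [-0.4000  +1.2000  +0.0000]
|roots of det(T-λI)|: 1.2356, 0.7500, 0.4856.
spectral radius ρ = 1.2356; 1.2356 > 1 ⇒ diverges.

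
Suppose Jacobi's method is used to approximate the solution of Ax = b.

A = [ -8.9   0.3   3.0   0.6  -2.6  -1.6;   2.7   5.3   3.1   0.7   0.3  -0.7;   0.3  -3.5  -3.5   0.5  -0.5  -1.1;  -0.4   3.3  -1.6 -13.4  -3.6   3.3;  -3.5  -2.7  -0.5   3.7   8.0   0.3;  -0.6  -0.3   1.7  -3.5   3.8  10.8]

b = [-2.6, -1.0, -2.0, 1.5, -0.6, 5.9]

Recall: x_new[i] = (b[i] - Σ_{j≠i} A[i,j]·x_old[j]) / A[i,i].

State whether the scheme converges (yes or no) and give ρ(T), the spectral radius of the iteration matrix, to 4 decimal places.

yes, ρ = 0.8980

Diagonal D = diag(-8.9, 5.3, -3.5, -13.4, 8, 10.8); L, U strict lower/upper.
Jacobi: T = -D⁻¹(L+U), T[5,3] = -(-3.5)/(10.8) = +0.3241; T[5,5] = 0.
  T[0,:] = [+0.0000 +0.0337 +0.3371 +0.0674 -0.2921 -0.1798]
  T[1,:] = [-0.5094 +0.0000 -0.5849 -0.1321 -0.0566 +0.1321]
  T[2,:] = [+0.0857 -1.0000 +0.0000 +0.1429 -0.1429 -0.3143]
  T[3,:] = [-0.0299 +0.2463 -0.1194 +0.0000 -0.2687 +0.2463]
  T[4,:] = [+0.4375 +0.3375 +0.0625 -0.4625 +0.0000 -0.0375]
  T[5,:] = [+0.0556 +0.0278 -0.1574 +0.3241 -0.3519 +0.0000]
|λ(T)| sorted: 0.8980, 0.5878, 0.5037, 0.4854, 0.4854, 0.2771.
ρ(T) = max|λ| = 0.8980; 0.8980 < 1: convergent.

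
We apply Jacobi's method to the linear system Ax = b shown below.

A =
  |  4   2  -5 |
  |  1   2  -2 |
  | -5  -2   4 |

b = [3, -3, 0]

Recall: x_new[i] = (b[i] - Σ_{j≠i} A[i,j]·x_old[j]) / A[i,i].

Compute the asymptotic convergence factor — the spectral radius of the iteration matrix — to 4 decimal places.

Split A = D + L + U, D = diag(4, 2, 4).
Jacobi: T = -D⁻¹(L+U), T[1,0] = -(1)/(2) = -0.5000; T[1,1] = 0.
  T[0,:] = [+0.0000 -0.5000 +1.2500]
  T[1,:] = [-0.5000 +0.0000 +1.0000]
  T[2,:] = [+1.2500 +0.5000 +0.0000]
|roots of det(T-λI)|: 1.6930, 1.2500, 0.4430.
ρ = 1.6930; 1.6930 > 1, so it fails to converge.

1.6930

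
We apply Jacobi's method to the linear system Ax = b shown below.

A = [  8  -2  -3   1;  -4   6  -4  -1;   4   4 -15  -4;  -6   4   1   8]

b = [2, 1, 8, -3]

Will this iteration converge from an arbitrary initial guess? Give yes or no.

Diagonal D = diag(8, 6, -15, 8); L, U strict lower/upper.
Jacobi T = -D⁻¹(L+U): T[0,2] = -(-3)/(8) = +0.3750; T[0,0] = 0.
  T[0,:] = [+0.0000, +0.2500, +0.3750, -0.1250]
  T[1,:] = [+0.6667, +0.0000, +0.6667, +0.1667]
  T[2,:] = [+0.2667, +0.2667, +0.0000, -0.2667]
  T[3,:] = [+0.7500, -0.5000, -0.1250, +0.0000]
moduli |λ_i(T)| = 0.7884, 0.4113, 0.4113, 0.3333.
ρ = 0.7884; 0.7884 < 1: convergent.

yes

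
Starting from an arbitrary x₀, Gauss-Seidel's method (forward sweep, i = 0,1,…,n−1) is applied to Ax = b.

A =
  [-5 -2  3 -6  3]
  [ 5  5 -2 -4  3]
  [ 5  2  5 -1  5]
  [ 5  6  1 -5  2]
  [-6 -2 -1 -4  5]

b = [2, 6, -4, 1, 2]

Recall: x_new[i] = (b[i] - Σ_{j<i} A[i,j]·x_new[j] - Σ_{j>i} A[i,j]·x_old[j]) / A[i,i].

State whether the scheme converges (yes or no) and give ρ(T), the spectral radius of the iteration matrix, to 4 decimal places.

no, ρ = 1.4283

Diagonal D = diag(-5, 5, 5, -5, 5); L, U strict lower/upper.
GS T = -(D+L)⁻¹U: row 0 first, T[0,4] = -(3)/(-5) = +0.6000; later rows by forward substitution.
  T[0,:] = [+0.0000  -0.4000  +0.6000  -1.2000  +0.6000]
  T[1,:] = [+0.0000  +0.4000  -0.2000  +2.0000  -1.2000]
  T[2,:] = [+0.0000  +0.2400  -0.5200  +0.6000  -1.1200]
  T[3,:] = [+0.0000  +0.1280  +0.2560  +1.3200  -0.6640]
  T[4,:] = [+0.0000  -0.1696  +0.7408  +0.5360  -0.5152]
eigenvalue magnitudes: 1.4283, 0.8422, 0.8422, 0.0152, 0.0000.
ρ = 1.4283; 1.4283 > 1, so it fails to converge.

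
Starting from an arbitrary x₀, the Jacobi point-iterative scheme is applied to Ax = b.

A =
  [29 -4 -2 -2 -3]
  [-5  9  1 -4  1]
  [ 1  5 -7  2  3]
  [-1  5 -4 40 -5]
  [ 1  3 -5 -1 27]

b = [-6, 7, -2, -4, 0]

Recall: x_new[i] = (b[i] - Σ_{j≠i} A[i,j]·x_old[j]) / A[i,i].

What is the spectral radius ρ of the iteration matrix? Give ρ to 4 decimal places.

Diagonal D = diag(29, 9, -7, 40, 27); L, U strict lower/upper.
T_J = -D⁻¹(L+U): T[0,4] = -(-3)/(29) = +0.1034; T[0,0] = 0.
  T[0,:] = [+0.0000 +0.1379 +0.0690 +0.0690 +0.1034]
  T[1,:] = [+0.5556 +0.0000 -0.1111 +0.4444 -0.1111]
  T[2,:] = [+0.1429 +0.7143 +0.0000 +0.2857 +0.4286]
  T[3,:] = [+0.0250 -0.1250 +0.1000 +0.0000 +0.1250]
  T[4,:] = [-0.0370 -0.1111 +0.1852 +0.0370 +0.0000]
moduli |λ_i(T)| = 0.4702, 0.3017, 0.3017, 0.2290, 0.0019.
ρ = 0.4702; 0.4702 < 1: convergent.

0.4702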